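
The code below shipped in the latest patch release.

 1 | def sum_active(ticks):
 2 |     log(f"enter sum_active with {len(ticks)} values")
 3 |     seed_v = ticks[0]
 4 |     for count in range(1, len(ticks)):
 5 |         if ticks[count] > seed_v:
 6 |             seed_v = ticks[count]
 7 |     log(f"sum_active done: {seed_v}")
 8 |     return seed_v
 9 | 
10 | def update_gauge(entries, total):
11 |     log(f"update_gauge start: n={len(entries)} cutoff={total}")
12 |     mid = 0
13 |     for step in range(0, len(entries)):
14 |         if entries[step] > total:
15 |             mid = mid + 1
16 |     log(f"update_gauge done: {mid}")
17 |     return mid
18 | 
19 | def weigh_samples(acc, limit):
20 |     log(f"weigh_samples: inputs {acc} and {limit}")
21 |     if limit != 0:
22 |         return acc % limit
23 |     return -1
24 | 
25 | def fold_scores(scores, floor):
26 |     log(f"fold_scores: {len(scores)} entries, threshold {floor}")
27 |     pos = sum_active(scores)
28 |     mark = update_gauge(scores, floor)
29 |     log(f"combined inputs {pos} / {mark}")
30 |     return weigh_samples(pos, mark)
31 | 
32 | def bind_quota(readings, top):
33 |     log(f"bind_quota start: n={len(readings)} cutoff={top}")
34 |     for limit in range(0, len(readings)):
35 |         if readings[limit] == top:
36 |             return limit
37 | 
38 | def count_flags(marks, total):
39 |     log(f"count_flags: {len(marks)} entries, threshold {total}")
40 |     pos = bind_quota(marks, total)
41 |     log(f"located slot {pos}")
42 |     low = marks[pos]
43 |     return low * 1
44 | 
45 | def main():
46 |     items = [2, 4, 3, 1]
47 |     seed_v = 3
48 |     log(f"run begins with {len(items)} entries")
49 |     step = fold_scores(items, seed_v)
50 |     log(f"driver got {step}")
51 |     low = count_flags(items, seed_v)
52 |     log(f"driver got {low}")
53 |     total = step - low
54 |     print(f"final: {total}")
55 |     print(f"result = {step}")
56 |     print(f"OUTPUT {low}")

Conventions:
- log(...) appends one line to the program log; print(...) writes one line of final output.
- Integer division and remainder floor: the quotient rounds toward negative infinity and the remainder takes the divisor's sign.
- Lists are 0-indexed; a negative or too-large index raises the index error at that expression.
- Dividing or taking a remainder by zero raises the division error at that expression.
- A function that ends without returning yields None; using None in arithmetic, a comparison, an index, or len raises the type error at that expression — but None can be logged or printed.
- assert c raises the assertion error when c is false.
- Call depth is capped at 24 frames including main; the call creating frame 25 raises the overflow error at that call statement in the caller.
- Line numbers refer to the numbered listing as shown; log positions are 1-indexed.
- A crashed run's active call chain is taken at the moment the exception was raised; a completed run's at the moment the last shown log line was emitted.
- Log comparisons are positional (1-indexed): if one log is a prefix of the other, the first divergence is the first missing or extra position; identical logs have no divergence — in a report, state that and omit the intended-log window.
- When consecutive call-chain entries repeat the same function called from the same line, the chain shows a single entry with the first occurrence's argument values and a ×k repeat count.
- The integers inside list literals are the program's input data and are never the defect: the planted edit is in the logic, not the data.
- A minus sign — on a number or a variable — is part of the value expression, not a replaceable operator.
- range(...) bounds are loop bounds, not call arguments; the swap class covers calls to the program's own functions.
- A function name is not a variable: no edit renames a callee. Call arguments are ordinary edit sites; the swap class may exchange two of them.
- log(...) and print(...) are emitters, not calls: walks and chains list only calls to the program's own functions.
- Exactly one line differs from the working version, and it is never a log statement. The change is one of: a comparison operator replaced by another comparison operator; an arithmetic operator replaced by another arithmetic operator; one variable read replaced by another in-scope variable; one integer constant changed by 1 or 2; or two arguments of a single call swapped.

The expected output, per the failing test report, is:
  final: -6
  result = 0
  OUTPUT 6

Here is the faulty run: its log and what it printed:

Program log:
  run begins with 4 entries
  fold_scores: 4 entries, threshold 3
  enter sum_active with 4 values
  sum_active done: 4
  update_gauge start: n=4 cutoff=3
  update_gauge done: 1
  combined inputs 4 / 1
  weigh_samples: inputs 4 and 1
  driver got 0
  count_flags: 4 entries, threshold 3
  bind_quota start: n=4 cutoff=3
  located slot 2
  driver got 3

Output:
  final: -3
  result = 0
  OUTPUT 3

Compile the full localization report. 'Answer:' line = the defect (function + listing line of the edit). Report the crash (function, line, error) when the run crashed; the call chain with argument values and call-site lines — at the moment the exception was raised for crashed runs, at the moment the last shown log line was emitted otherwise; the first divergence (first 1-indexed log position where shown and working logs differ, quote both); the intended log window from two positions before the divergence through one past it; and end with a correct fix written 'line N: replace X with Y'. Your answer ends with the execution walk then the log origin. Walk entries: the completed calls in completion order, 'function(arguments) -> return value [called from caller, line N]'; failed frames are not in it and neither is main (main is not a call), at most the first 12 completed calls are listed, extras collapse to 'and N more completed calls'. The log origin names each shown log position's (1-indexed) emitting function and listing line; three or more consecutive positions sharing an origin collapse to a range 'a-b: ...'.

Answer: the defect is in count_flags at line 43.
The tell: The log first diverges at position 13: the faulty run prints 'driver got 3' where the working version prints 'driver got 6'.
Call chain: main.
First divergence: at position 13 the run shows 'driver got 3' where the working version logs 'driver got 6'.
Intended log window:
  11: bind_quota start: n=4 cutoff=3
  12: located slot 2
  13: driver got 6
Execution walk:
  sum_active([2, 4, 3, 1]) -> 4  [called from fold_scores, line 27]
  update_gauge([2, 4, 3, 1], 3) -> 1  [called from fold_scores, line 28]
  weigh_samples(4, 1) -> 0  [called from fold_scores, line 30]
  fold_scores([2, 4, 3, 1], 3) -> 0  [called from main, line 49]
  bind_quota([2, 4, 3, 1], 3) -> 2  [called from count_flags, line 40]
  count_flags([2, 4, 3, 1], 3) -> 3  [called from main, line 51]
Log origin:
  1 — main, line 48
  2 — fold_scores, line 26
  3 — sum_active, line 2
  4 — sum_active, line 7
  5 — update_gauge, line 11
  6 — update_gauge, line 16
  7 — fold_scores, line 29
  8 — weigh_samples, line 20
  9 — main, line 50
  10 — count_flags, line 39
  11 — bind_quota, line 33
  12 — count_flags, line 41
  13 — main, line 52
A correct fix: line 43: replace `1` with `2`.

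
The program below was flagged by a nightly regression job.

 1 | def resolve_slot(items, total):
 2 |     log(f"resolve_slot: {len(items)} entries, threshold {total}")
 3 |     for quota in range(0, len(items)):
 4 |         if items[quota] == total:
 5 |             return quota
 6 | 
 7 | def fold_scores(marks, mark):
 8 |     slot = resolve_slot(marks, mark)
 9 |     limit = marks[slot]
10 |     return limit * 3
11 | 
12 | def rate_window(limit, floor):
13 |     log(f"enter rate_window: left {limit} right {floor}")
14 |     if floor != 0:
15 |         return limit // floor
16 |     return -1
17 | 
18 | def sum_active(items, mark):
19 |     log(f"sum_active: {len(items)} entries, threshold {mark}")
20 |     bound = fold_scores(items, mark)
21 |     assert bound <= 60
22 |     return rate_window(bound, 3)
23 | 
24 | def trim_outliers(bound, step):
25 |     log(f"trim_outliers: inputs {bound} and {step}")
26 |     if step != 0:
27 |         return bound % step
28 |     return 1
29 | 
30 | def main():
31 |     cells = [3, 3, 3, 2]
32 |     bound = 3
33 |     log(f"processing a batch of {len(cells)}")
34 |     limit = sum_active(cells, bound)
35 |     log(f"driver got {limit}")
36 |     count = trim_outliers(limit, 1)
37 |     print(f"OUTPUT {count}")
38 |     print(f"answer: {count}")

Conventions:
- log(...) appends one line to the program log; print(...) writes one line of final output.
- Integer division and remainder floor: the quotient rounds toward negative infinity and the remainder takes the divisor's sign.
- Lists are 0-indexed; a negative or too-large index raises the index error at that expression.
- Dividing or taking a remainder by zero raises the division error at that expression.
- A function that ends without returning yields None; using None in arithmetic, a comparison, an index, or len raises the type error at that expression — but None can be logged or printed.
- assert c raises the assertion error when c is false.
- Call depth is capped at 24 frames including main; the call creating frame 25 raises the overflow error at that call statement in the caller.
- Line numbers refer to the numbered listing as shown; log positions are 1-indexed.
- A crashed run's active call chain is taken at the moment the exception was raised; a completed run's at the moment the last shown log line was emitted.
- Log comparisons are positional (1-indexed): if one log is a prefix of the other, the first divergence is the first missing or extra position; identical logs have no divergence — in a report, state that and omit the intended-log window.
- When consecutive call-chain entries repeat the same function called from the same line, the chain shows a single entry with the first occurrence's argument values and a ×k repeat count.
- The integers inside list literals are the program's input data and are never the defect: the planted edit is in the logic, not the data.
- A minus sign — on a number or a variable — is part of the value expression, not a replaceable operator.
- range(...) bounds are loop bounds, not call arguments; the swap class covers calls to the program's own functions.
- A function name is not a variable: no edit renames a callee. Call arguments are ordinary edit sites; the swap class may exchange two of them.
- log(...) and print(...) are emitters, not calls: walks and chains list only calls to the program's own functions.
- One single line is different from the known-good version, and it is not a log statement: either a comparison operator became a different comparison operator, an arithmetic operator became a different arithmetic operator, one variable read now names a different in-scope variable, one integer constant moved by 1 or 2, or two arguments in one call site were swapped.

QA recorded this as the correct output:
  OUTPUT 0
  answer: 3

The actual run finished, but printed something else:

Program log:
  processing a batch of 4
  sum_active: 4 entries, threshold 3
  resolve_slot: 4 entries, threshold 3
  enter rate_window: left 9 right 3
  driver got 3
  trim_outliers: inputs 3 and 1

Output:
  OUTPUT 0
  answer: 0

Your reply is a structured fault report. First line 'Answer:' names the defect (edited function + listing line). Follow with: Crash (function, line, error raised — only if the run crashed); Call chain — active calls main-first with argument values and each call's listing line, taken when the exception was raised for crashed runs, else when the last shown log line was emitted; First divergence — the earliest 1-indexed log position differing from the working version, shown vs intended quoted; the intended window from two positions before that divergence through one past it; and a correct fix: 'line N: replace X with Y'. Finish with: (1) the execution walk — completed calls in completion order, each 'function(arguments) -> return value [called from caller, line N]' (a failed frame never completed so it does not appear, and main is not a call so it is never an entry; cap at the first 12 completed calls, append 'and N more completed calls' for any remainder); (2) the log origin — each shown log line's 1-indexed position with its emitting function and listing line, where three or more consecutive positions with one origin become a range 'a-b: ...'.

Answer: the defect is in main at line 38.
Key observation: Nothing in the log betrays the bug — only the output does.
Call chain: main -> trim_outliers(3, 1) (called at line 36).
First divergence: none; the two logs match at every position.
Execution walk:
  resolve_slot([3, 3, 3, 2], 3) -> 0  [called from fold_scores, line 8]
  fold_scores([3, 3, 3, 2], 3) -> 9  [called from sum_active, line 20]
  rate_window(9, 3) -> 3  [called from sum_active, line 22]
  sum_active([3, 3, 3, 2], 3) -> 3  [called from main, line 34]
  trim_outliers(3, 1) -> 0  [called from main, line 36]
Log line origins:
  1: from main, line 33
  2: from sum_active, line 19
  3: from resolve_slot, line 2
  4: from rate_window, line 13
  5: from main, line 35
  6: from trim_outliers, line 25
A correct fix: line 38: replace `count` with `limit`.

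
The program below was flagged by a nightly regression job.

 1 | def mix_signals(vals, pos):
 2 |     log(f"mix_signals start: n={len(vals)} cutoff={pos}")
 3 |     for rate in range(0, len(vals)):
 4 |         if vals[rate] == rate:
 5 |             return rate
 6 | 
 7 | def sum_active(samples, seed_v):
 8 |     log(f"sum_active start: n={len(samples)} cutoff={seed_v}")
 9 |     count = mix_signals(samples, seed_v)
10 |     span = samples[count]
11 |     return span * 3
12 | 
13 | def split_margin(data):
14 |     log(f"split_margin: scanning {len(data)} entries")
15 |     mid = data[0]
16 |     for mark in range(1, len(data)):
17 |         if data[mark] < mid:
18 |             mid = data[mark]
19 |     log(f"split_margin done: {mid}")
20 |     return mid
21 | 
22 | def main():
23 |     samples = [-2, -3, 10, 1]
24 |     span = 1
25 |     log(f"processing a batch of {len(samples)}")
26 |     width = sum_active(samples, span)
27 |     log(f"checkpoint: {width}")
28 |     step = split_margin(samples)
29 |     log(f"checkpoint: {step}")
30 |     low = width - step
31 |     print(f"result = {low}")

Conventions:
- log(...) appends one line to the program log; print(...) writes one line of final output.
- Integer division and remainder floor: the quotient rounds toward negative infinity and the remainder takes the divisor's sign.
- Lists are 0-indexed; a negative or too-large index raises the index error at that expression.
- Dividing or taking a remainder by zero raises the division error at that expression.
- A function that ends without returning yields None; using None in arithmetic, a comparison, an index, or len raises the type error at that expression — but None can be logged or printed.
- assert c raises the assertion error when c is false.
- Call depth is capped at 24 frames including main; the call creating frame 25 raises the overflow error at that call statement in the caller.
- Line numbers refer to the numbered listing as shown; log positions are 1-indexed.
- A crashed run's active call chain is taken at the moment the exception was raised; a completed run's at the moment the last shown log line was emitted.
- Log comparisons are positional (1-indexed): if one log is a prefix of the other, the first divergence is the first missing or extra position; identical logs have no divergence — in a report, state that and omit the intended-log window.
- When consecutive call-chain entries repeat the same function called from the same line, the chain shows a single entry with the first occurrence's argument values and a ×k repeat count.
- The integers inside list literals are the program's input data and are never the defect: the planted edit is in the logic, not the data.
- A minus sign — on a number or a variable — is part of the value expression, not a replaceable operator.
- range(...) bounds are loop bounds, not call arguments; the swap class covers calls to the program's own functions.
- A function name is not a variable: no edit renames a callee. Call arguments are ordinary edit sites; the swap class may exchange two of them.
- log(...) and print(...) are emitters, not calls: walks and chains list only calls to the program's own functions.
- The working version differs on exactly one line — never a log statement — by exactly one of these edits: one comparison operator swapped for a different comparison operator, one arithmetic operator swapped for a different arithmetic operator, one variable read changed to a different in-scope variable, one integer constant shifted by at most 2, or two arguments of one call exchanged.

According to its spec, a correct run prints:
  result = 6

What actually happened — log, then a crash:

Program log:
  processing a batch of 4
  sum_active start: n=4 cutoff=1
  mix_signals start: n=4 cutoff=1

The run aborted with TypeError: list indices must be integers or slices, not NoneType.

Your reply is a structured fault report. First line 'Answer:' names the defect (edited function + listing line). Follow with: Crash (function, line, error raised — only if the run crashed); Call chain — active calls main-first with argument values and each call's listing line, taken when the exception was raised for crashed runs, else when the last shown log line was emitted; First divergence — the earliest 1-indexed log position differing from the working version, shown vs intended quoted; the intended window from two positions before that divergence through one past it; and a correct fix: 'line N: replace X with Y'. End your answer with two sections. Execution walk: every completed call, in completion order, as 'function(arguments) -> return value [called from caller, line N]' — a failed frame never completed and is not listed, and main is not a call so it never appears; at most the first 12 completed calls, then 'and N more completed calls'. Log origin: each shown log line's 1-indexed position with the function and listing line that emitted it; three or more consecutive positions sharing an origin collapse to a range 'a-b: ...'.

Answer: the defect is in mix_signals at line 4.
The tell: After 3 matching log lines the faulty run goes silent, while the working version continues with 'checkpoint: 3'.
Crash: sum_active, line 10, TypeError.
Call chain: main -> sum_active([-2, -3, 10, 1], 1) (called at line 26).
First divergence: position 4 — after 3 matching lines the faulty run goes silent; intended next line 'checkpoint: 3'.
Intended log window:
  2: sum_active start: n=4 cutoff=1
  3: mix_signals start: n=4 cutoff=1
  4: checkpoint: 3
  5: split_margin: scanning 4 entries
Execution walk:
  mix_signals([-2, -3, 10, 1], 1) -> None  [called from sum_active, line 9]
Log origins:
  1: from main, line 25
  2: from sum_active, line 8
  3: from mix_signals, line 2
A correct fix: line 4: replace `vals[rate] == rate` with `vals[rate] == pos`.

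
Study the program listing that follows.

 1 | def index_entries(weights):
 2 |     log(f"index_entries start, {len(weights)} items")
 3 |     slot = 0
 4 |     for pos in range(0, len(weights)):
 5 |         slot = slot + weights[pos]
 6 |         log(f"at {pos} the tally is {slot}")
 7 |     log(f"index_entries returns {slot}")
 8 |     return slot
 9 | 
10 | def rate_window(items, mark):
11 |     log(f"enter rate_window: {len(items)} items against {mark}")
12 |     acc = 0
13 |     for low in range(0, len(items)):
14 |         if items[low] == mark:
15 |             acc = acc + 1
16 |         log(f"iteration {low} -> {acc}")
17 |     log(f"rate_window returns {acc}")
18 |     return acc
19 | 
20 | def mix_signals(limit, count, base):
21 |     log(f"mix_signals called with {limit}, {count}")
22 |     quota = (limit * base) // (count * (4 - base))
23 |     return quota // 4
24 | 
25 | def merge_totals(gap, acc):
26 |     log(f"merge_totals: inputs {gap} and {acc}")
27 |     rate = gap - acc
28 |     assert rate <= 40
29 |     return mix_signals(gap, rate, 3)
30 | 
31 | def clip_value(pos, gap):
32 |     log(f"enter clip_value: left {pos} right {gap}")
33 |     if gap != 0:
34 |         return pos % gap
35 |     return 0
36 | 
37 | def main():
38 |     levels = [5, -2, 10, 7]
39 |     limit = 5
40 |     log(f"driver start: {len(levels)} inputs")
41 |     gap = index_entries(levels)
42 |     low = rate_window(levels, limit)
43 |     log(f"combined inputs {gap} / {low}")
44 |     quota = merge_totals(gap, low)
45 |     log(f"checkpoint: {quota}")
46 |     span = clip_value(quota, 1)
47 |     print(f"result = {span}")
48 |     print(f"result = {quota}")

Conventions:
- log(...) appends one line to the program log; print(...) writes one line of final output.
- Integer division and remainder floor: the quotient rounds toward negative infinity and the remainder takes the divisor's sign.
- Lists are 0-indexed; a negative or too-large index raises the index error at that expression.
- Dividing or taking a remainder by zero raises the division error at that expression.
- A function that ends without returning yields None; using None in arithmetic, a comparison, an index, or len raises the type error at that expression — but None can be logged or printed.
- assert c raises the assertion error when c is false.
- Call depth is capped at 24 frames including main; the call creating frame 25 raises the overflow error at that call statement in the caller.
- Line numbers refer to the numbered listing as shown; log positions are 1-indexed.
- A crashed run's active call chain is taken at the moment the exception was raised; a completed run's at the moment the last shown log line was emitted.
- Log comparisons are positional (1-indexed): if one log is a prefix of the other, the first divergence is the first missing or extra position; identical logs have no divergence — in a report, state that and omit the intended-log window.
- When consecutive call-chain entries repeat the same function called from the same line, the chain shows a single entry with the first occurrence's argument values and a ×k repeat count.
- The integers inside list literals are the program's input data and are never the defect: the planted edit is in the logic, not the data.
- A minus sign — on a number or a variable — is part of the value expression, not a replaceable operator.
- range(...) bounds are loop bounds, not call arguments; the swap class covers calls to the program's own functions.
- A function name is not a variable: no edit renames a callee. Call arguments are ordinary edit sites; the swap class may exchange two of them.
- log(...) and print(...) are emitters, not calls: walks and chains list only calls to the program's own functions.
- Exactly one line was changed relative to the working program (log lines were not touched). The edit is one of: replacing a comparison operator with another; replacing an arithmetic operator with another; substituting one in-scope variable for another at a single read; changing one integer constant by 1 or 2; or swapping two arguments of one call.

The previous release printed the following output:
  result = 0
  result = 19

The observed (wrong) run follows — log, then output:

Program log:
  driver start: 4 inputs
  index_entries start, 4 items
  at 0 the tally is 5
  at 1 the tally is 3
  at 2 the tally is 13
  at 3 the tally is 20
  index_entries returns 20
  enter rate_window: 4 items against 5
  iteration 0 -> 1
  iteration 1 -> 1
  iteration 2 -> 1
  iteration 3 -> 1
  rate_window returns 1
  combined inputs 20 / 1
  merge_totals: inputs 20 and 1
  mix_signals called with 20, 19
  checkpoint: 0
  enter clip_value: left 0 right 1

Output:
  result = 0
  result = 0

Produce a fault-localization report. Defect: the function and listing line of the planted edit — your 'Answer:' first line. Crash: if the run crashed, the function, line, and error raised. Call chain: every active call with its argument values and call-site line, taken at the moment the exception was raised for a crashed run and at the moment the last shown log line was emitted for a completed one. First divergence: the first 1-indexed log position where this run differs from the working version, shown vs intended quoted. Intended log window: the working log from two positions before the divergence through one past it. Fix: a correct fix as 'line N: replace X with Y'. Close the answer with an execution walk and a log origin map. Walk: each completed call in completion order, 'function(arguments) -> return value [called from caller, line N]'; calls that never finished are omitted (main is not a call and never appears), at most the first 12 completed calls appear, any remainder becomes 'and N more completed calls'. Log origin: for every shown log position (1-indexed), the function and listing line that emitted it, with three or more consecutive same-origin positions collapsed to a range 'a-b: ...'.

Answer: the defect is in mix_signals at line 22.
Key fact: Position 17 is the first bad log line: 'checkpoint: 0' should read 'checkpoint: 19'.
Call chain: main -> clip_value(0, 1) (called at line 46).
First divergence: position 17 — shown 'checkpoint: 0', intended 'checkpoint: 19'.
Intended log window:
  15: merge_totals: inputs 20 and 1
  16: mix_signals called with 20, 19
  17: checkpoint: 19
  18: enter clip_value: left 19 right 1
Execution walk:
  index_entries([5, -2, 10, 7]) -> 20  [called from main, line 41]
  rate_window([5, -2, 10, 7], 5) -> 1  [called from main, line 42]
  mix_signals(20, 19, 3) -> 0  [called from merge_totals, line 29]
  merge_totals(20, 1) -> 0  [called from main, line 44]
  clip_value(0, 1) -> 0  [called from main, line 46]
Log line origins:
  1: from main, line 40
  2: from index_entries, line 2
  3-6: from index_entries, line 6
  7: from index_entries, line 7
  8: from rate_window, line 11
  9-12: from rate_window, line 16
  13: from rate_window, line 17
  14: from main, line 43
  15: from merge_totals, line 26
  16: from mix_signals, line 21
  17: from main, line 45
  18: from clip_value, line 32
A correct fix: line 22: replace `//` with `+`.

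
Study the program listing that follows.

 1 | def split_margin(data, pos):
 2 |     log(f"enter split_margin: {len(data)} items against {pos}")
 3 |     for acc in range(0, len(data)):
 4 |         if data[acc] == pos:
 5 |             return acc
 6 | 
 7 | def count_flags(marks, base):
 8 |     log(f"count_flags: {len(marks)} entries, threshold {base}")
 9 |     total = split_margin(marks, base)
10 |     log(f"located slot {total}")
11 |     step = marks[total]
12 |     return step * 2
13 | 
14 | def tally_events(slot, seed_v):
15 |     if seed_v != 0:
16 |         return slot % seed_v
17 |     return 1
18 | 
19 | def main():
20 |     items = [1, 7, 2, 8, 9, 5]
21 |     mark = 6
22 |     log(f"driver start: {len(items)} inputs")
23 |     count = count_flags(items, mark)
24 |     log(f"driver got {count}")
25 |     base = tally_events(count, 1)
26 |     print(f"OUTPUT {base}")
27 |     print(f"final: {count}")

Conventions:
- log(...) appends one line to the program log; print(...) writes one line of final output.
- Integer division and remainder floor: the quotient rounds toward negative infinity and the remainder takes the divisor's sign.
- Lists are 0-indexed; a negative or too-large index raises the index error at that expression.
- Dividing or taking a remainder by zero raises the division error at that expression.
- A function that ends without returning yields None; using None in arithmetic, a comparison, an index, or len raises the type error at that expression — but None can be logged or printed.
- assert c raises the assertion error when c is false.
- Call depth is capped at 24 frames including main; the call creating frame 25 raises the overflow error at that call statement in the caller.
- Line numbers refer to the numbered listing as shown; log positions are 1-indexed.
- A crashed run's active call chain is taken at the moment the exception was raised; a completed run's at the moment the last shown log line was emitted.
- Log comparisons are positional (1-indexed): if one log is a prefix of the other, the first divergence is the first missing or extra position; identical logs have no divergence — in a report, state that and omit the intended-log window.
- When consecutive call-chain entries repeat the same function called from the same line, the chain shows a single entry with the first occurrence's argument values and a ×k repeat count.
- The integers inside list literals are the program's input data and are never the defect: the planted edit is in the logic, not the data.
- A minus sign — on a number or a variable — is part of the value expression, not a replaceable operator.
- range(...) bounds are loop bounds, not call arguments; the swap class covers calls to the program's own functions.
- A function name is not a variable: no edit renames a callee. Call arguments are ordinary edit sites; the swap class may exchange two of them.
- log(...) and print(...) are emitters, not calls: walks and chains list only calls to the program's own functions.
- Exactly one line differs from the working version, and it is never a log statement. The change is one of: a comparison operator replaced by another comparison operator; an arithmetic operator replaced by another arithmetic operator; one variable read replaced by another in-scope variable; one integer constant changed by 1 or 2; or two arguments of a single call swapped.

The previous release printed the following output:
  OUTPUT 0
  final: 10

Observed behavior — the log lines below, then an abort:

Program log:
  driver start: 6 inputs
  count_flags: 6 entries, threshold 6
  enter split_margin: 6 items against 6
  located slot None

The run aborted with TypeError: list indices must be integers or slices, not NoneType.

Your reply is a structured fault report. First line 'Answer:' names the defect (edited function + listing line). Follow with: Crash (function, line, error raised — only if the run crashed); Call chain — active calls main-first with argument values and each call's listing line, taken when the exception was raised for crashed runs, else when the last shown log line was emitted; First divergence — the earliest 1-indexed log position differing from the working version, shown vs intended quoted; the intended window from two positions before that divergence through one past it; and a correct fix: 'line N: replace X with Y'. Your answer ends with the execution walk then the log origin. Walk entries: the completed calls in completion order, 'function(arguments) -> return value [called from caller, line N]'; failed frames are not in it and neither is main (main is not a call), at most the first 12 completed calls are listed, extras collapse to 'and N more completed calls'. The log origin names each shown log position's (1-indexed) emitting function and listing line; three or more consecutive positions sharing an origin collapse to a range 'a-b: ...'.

Answer: the defect is in main at line 21.
Key observation: Log line 2 is where behavior first shows: 'count_flags: 6 entries, threshold 6' appears instead of 'count_flags: 6 entries, threshold 5'.
Crash: count_flags, line 11, TypeError.
Call chain: main -> count_flags([1, 7, 2, 8, 9, 5], 6) (called at line 23).
First divergence: position 2 — the shown line 'count_flags: 6 entries, threshold 6' should read 'count_flags: 6 entries, threshold 5'.
Intended log window:
  1: driver start: 6 inputs
  2: count_flags: 6 entries, threshold 5
  3: enter split_margin: 6 items against 5
Execution walk:
  split_margin([1, 7, 2, 8, 9, 5], 6) -> None  [called from count_flags, line 9]
Origin of each log line:
  1 — main, line 22
  2 — count_flags, line 8
  3 — split_margin, line 2
  4 — count_flags, line 10
A correct fix: line 21: replace `6` with `5`.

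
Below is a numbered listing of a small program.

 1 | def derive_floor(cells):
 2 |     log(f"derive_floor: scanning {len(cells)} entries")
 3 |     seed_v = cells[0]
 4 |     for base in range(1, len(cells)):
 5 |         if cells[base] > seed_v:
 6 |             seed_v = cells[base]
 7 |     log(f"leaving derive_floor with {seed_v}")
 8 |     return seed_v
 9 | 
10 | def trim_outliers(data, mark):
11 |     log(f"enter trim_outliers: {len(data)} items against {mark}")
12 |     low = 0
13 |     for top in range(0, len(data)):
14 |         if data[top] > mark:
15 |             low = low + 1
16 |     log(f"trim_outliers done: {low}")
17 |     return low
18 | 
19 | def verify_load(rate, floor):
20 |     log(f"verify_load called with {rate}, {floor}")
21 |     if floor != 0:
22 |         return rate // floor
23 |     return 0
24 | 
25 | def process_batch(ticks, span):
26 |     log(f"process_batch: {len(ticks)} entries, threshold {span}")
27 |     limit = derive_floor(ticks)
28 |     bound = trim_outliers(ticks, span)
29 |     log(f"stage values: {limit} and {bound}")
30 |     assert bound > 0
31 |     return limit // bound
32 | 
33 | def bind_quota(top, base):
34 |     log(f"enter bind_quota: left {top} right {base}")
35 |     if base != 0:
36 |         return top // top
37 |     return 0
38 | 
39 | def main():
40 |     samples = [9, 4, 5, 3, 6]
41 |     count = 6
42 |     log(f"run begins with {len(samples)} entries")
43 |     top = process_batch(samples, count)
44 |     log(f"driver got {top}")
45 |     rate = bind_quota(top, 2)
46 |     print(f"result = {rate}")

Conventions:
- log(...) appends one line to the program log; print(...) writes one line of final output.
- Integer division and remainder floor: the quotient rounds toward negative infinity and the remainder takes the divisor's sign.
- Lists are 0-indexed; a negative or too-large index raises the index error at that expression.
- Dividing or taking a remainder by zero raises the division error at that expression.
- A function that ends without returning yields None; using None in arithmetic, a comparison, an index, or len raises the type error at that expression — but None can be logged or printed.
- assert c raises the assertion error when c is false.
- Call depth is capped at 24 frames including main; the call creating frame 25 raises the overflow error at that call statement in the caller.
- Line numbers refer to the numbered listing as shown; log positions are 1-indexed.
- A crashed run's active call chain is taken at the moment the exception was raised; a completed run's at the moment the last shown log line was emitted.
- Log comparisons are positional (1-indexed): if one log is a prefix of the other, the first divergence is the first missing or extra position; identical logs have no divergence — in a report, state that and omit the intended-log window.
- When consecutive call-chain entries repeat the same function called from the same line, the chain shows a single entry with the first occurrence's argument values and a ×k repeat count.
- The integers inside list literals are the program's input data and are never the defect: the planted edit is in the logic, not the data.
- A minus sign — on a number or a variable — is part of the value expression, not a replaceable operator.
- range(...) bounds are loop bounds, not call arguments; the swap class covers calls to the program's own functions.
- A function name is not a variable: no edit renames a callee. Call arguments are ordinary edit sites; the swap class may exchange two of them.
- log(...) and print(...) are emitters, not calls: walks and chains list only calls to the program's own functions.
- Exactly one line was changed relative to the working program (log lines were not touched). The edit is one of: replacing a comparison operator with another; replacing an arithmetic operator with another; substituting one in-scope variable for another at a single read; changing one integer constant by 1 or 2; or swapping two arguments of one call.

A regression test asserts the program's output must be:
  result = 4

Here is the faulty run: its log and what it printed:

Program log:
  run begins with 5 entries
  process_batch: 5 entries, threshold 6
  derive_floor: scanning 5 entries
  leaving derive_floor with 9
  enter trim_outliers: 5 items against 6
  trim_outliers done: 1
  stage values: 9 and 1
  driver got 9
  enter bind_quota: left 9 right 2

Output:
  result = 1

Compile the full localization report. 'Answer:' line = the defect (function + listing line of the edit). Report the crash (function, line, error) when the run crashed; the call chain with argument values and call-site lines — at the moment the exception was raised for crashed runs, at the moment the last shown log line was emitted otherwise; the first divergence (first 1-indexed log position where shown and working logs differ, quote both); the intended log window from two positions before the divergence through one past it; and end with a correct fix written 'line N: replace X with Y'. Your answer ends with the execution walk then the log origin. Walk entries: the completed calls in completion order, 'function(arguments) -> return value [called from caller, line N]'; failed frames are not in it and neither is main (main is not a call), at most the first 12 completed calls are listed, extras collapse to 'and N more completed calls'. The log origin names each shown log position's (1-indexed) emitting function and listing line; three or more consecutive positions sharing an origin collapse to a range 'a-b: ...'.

Answer: the defect is in bind_quota at line 36.
Key fact: Every logged value matches the working version; the printed result is what differs.
Call chain: main -> bind_quota(9, 2) (called at line 45).
First divergence: there is none — every log position agrees.
Execution walk:
  derive_floor([9, 4, 5, 3, 6]) -> 9  [called from process_batch, line 27]
  trim_outliers([9, 4, 5, 3, 6], 6) -> 1  [called from process_batch, line 28]
  process_batch([9, 4, 5, 3, 6], 6) -> 9  [called from main, line 43]
  bind_quota(9, 2) -> 1  [called from main, line 45]
Log origin:
  1: from main, line 42
  2: from process_batch, line 26
  3: from derive_floor, line 2
  4: from derive_floor, line 7
  5: from trim_outliers, line 11
  6: from trim_outliers, line 16
  7: from process_batch, line 29
  8: from main, line 44
  9: from bind_quota, line 34
A correct fix: line 36: replace `top // top` with `top // base`.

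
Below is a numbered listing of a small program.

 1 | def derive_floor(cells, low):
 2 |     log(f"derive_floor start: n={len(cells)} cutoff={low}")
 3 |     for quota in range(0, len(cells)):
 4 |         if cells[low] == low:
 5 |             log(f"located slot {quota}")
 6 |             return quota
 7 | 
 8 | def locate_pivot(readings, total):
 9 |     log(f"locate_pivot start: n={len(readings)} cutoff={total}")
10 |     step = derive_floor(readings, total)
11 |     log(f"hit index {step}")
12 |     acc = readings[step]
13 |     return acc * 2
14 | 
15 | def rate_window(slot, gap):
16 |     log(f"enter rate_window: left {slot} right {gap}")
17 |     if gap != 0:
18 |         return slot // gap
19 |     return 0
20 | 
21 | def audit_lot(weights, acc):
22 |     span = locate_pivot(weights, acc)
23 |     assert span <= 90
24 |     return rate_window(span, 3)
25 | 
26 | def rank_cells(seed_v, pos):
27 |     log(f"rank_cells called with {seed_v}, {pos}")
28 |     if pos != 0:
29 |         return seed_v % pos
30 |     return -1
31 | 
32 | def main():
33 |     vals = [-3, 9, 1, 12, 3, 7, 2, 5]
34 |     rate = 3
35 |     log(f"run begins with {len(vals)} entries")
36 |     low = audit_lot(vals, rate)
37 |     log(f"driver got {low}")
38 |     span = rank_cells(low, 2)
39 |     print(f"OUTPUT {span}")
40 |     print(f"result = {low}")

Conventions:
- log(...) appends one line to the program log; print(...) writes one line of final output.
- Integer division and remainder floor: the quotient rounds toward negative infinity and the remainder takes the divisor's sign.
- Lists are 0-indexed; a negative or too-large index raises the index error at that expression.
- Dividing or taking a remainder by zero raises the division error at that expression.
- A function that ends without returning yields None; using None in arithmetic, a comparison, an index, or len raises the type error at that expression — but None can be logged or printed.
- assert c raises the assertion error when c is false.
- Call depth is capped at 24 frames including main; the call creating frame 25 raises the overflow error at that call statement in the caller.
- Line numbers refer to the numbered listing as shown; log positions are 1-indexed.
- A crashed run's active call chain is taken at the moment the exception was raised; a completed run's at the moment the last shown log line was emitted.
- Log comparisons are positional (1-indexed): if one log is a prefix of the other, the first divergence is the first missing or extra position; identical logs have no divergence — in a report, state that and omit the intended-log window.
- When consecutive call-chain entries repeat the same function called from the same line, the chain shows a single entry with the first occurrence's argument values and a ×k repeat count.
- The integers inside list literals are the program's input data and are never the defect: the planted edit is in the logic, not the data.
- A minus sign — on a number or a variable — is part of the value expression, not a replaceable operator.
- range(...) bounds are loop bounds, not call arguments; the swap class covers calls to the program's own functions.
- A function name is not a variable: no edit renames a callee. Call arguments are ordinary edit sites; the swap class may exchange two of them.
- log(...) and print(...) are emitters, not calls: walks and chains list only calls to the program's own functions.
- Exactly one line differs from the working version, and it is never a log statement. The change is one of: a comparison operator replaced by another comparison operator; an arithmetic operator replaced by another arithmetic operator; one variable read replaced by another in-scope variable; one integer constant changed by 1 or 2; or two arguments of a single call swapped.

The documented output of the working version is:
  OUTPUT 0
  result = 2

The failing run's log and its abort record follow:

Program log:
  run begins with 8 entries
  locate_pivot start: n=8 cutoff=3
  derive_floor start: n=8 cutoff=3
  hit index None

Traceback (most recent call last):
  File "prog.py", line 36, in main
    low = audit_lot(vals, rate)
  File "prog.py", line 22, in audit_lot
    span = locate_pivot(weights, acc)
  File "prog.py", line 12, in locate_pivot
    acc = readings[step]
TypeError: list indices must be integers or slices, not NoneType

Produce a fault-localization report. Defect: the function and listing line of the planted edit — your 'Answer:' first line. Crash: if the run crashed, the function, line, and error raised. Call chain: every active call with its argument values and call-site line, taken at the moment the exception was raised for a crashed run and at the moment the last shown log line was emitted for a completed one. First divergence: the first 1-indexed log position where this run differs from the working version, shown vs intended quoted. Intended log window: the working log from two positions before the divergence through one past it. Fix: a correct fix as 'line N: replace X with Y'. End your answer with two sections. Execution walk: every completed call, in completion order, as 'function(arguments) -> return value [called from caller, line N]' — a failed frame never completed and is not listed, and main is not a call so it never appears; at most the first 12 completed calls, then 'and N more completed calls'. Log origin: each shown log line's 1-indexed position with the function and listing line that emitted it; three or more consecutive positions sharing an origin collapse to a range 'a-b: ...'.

Answer: the defect is in derive_floor at line 4.
The tell: Log line 4 is where behavior first shows: 'hit index None' appears instead of 'located slot 4'.
Crash: locate_pivot, line 12, TypeError.
Call chain: main -> audit_lot([-3, 9, 1, 12, 3, 7, 2, 5], 3) (called at line 36) -> locate_pivot([-3, 9, 1, 12, 3, 7, 2, 5], 3) (called at line 22).
First divergence: position 4 — the shown line 'hit index None' should read 'located slot 4'.
Intended log window:
  2: locate_pivot start: n=8 cutoff=3
  3: derive_floor start: n=8 cutoff=3
  4: located slot 4
  5: hit index 4
Execution walk:
  derive_floor([-3, 9, 1, 12, 3, 7, 2, 5], 3) -> None  [called from locate_pivot, line 10]
Log origins:
  1 — main, line 35
  2 — locate_pivot, line 9
  3 — derive_floor, line 2
  4 — locate_pivot, line 11
A correct fix: line 4: replace `cells[low]` with `cells[quota]`.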